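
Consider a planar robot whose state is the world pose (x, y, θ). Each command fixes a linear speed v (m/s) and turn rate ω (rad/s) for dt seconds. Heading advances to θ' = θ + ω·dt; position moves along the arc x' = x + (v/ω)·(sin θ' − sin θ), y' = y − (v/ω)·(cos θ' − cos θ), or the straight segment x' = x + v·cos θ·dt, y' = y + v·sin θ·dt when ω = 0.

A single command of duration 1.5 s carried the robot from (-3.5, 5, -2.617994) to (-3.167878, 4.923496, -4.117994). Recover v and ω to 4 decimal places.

v = -0.2500, ω = -1.0000

Δθ = -4.117994 − -2.617994 = -1.500000
ω = Δθ/dt = -1.500000/1.5 = -1.0000
R = Δx/(sin θ' − sin θ) = 0.2500
v = R·ω = 0.2500·-1.0000 = -0.2500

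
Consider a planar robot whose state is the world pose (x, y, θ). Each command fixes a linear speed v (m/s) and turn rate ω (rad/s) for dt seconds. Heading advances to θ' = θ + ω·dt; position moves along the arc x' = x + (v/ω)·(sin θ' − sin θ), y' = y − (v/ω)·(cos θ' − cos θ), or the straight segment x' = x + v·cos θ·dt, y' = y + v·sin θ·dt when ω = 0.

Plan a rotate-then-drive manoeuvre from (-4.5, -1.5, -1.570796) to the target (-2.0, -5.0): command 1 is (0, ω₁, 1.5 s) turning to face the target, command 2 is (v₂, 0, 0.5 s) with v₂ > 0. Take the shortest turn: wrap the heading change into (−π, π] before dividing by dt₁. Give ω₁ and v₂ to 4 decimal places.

heading to target = atan2(-5−-1.5, -2−-4.5) = -0.9505
Δθ = wrap(-0.9505 − -1.5708) = 0.6202; ω₁ = Δθ/dt₁ = 0.4135
distance = √((-2−-4.5)² + (-5−-1.5)²) = 4.3012; v₂ = distance/dt₂ = 8.6023

ω₁ = 0.4135, v₂ = 8.6023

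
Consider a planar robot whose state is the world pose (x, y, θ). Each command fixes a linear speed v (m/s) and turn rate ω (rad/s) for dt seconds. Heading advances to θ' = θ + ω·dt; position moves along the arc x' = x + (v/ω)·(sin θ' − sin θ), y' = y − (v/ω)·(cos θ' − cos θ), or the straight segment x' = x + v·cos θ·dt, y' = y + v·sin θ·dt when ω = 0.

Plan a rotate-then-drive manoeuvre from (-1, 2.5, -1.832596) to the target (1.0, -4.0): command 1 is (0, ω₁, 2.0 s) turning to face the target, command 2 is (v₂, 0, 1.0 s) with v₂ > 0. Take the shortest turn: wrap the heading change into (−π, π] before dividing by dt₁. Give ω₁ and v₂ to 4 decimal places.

ω₁ = 0.2801, v₂ = 6.8007

heading to target = atan2(-4−2.5, 1−-1) = -1.2723
Δθ = wrap(-1.2723 − -1.8326) = 0.5603; ω₁ = Δθ/dt₁ = 0.2801
distance = √((1−-1)² + (-4−2.5)²) = 6.8007; v₂ = distance/dt₂ = 6.8007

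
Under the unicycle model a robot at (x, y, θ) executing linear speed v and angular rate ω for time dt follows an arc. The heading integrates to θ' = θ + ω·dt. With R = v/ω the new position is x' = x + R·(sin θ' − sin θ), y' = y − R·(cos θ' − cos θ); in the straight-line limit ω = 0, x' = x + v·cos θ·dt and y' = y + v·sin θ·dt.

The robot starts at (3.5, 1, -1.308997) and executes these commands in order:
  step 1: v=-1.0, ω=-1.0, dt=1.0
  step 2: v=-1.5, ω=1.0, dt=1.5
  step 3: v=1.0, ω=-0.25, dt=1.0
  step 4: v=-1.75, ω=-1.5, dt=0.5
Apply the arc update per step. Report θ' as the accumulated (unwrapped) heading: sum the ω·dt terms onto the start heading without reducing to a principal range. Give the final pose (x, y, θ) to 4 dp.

step 1: θ'=-2.3090 (R=1.0000) → pose (3.7262, 1.9318, -2.3090)
step 2: θ'=-0.8090 (R=-1.5000) → pose (3.7021, 3.9766, -0.8090)
step 3: θ'=-1.0590 (R=-4.0000) → pose (4.2952, 3.1746, -1.0590)
step 4: θ'=-1.8090 (R=1.1667) → pose (4.1786, 4.0213, -1.8090)

(4.1786, 4.0213, -1.8090)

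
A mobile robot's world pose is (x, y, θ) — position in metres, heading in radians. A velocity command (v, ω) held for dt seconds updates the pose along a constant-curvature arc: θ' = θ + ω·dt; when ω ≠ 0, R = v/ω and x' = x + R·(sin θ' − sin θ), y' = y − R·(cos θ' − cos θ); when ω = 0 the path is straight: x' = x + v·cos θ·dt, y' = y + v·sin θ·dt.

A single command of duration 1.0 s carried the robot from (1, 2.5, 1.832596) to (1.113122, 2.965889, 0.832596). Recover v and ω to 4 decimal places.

Δθ = 0.832596 − 1.832596 = -1.000000
ω = Δθ/dt = -1.000000/1.0 = -1.0000
R = −Δy/(cos θ' − cos θ) = -0.5000
v = R·ω = -0.5000·-1.0000 = 0.5000

v = 0.5000, ω = -1.0000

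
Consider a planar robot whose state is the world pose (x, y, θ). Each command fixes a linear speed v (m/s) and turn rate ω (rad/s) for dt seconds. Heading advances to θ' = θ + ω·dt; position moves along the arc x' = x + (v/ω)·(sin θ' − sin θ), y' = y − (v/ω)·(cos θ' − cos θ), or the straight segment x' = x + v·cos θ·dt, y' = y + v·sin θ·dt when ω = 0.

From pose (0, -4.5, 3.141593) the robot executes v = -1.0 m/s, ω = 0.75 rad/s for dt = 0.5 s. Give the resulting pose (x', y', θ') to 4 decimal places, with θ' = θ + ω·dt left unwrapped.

(0.4884, -4.4073, 3.5166)

θ' = 3.1416 + 0.75·0.5 = 3.5166
R = v/ω = -1.0/0.75 = -1.3333
x' = 0 + -1.3333·(sin 3.5166 − sin 3.1416) = 0.4884
y' = -4.5 − -1.3333·(cos 3.5166 − cos 3.1416) = -4.4073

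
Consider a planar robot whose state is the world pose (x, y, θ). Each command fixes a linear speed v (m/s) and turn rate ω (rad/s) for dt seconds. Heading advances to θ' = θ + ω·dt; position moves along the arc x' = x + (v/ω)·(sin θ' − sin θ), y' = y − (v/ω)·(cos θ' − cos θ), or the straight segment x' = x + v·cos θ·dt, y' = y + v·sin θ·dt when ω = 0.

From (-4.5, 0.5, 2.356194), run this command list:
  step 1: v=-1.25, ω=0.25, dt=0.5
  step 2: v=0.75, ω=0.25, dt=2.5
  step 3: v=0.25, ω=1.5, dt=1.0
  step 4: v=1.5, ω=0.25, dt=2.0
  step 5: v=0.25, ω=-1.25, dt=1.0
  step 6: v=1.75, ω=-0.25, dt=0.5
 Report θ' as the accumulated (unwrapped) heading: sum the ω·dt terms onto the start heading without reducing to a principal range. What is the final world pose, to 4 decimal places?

(-6.2605, -3.1299, 3.7312)

step 1: θ'=2.4812 (R=-5.0000) → pose (-4.0316, 0.0868, 2.4812)
step 2: θ'=3.1062 (R=3.0000) → pose (-5.7657, 0.7157, 3.1062)
step 3: θ'=4.6062 (R=0.1667) → pose (-5.9374, 0.5668, 4.6062)
step 4: θ'=5.1062 (R=6.0000) → pose (-5.5119, -2.3714, 5.1062)
step 5: θ'=3.8562 (R=-0.2000) → pose (-5.5655, -2.5992, 3.8562)
step 6: θ'=3.7312 (R=-7.0000) → pose (-6.2605, -3.1299, 3.7312)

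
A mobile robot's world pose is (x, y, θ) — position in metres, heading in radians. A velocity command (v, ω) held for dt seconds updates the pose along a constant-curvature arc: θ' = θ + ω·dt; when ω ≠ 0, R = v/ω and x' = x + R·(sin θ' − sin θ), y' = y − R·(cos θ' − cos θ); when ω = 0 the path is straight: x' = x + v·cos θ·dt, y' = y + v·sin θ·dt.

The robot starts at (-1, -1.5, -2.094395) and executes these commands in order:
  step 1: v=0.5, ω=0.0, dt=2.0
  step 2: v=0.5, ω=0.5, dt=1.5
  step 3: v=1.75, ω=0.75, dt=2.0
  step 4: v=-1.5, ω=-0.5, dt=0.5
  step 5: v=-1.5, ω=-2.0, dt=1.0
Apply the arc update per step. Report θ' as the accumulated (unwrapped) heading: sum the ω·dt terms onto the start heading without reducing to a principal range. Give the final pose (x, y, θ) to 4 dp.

step 1: θ'=-2.0944 (straight) → pose (-1.5000, -2.3660, -2.0944)
step 2: θ'=-1.3444 (R=1.0000) → pose (-1.6085, -3.0905, -1.3444)
step 3: θ'=0.1556 (R=2.3333) → pose (1.0269, -4.8719, 0.1556)
step 4: θ'=-0.0944 (R=3.0000) → pose (0.2792, -4.8948, -0.0944)
step 5: θ'=-2.0944 (R=0.7500) → pose (-0.2996, -3.7731, -2.0944)

(-0.2996, -3.7731, -2.0944)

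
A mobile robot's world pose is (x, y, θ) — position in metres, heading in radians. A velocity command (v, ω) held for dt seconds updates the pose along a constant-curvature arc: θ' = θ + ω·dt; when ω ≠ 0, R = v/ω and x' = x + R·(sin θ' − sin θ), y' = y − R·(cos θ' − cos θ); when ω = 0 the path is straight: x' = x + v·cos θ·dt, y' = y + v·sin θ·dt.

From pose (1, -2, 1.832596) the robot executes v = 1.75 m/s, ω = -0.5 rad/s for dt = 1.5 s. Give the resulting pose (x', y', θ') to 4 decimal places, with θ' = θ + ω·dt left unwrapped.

θ' = 1.8326 + -0.5·1.5 = 1.0826
R = v/ω = 1.75/-0.5 = -3.5000
x' = 1 + -3.5000·(sin 1.0826 − sin 1.8326) = 1.2896
y' = -2 − -3.5000·(cos 1.0826 − cos 1.8326) = 0.5475

(1.2896, 0.5475, 1.0826)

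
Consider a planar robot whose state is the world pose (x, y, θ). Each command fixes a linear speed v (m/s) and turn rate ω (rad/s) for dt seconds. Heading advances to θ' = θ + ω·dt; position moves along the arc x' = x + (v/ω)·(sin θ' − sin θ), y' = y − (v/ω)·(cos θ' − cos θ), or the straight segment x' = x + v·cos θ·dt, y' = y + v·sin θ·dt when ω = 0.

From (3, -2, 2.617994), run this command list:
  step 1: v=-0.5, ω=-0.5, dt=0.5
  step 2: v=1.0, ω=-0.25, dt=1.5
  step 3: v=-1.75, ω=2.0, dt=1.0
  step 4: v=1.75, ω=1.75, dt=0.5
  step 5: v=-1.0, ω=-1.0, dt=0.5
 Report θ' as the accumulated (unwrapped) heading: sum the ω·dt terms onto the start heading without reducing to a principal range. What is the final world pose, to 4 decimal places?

(3.6121, -1.4674, 4.3680)

step 1: θ'=2.3680 (R=1.0000) → pose (3.1987, -2.1506, 2.3680)
step 2: θ'=1.9930 (R=-4.0000) → pose (2.3448, -0.9281, 1.9930)
step 3: θ'=3.9930 (R=-0.8750) → pose (3.8012, -1.1461, 3.9930)
step 4: θ'=4.8680 (R=1.0000) → pose (3.5654, -1.9600, 4.8680)
step 5: θ'=4.3680 (R=1.0000) → pose (3.6121, -1.4674, 4.3680)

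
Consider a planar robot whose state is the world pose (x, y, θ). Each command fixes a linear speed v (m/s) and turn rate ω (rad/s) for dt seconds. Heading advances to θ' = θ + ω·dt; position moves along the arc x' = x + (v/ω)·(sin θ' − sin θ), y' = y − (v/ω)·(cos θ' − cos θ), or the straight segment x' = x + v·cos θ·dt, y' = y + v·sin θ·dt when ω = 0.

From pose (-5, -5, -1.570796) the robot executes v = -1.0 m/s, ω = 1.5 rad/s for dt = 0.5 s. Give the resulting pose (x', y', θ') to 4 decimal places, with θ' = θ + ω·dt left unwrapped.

(-5.1789, -4.5456, -0.8208)

θ' = -1.5708 + 1.5·0.5 = -0.8208
R = v/ω = -1.0/1.5 = -0.6667
x' = -5 + -0.6667·(sin -0.8208 − sin -1.5708) = -5.1789
y' = -5 − -0.6667·(cos -0.8208 − cos -1.5708) = -4.5456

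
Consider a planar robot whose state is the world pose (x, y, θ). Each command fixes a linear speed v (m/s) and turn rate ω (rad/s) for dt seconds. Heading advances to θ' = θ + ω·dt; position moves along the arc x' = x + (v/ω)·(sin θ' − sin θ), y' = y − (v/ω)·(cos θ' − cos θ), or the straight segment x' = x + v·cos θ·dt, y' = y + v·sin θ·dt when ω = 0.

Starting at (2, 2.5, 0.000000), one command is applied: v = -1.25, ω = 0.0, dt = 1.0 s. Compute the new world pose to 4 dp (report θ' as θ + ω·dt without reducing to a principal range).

(0.7500, 2.5000, 0.0000)

θ' = 0.0000 + 0.0·1.0 = 0.0000
ω = 0 → straight: x' = 2 + -1.25·cos(0.0000)·1.0 = 0.7500
y' = 2.5 + -1.25·sin(0.0000)·1.0 = 2.5000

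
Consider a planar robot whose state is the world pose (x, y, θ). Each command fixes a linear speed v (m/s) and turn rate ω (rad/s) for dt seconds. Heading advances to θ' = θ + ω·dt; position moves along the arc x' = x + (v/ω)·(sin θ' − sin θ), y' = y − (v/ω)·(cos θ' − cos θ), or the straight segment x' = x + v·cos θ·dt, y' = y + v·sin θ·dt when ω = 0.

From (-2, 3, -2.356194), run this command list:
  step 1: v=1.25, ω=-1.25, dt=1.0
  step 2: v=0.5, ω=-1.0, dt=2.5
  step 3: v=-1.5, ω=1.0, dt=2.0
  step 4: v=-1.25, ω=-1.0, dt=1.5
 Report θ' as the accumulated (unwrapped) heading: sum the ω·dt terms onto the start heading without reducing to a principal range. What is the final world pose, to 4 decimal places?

(-4.2320, -0.2654, -5.6062)

step 1: θ'=-3.6062 (R=-1.0000) → pose (-3.1552, 2.8131, -3.6062)
step 2: θ'=-6.1062 (R=-0.5000) → pose (-3.0192, 3.7523, -6.1062)
step 3: θ'=-4.1062 (R=-1.5000) → pose (-3.9878, 1.4211, -4.1062)
step 4: θ'=-5.6062 (R=1.2500) → pose (-4.2320, -0.2654, -5.6062)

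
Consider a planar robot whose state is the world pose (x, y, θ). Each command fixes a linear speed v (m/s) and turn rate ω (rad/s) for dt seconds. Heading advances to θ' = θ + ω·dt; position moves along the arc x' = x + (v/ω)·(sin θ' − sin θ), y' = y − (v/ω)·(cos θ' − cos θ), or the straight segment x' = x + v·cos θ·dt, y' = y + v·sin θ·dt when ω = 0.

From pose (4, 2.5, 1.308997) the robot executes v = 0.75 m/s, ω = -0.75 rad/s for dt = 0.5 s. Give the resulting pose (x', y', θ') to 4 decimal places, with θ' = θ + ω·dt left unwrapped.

θ' = 1.3090 + -0.75·0.5 = 0.9340
R = v/ω = 0.75/-0.75 = -1.0000
x' = 4 + -1.0000·(sin 0.9340 − sin 1.3090) = 4.1619
y' = 2.5 − -1.0000·(cos 0.9340 − cos 1.3090) = 2.8358

(4.1619, 2.8358, 0.9340)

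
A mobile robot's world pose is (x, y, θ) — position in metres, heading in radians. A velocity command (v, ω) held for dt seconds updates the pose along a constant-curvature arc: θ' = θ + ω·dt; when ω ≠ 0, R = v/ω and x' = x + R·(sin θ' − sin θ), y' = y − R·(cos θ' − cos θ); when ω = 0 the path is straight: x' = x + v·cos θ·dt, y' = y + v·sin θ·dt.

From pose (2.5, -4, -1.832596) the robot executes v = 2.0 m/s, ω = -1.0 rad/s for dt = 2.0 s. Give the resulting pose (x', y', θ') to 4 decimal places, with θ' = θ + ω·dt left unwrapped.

(-0.7065, -5.0236, -3.8326)

θ' = -1.8326 + -1.0·2.0 = -3.8326
R = v/ω = 2.0/-1.0 = -2.0000
x' = 2.5 + -2.0000·(sin -3.8326 − sin -1.8326) = -0.7065
y' = -4 − -2.0000·(cos -3.8326 − cos -1.8326) = -5.0236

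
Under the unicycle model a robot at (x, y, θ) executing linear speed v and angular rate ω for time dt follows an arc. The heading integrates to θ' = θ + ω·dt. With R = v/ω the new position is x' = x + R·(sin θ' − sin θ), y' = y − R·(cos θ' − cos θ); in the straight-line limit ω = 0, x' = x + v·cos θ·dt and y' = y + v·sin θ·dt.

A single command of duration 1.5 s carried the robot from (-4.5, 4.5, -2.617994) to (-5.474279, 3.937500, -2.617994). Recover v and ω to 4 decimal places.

Δθ = -2.617994 − -2.617994 = 0.000000
ω = Δθ/dt = 0.000000/1.5 = 0.0000
ω = 0 → v = (Δx·cos θ + Δy·sin θ)/dt = 0.7500

v = 0.7500, ω = 0.0000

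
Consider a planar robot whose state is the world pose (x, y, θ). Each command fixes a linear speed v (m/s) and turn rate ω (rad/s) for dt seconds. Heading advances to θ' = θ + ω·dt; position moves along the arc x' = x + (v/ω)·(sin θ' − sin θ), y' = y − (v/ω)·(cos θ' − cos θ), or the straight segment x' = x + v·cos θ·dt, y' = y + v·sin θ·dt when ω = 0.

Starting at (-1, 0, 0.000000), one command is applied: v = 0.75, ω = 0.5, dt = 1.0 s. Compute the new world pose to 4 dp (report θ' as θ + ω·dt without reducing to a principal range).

θ' = 0.0000 + 0.5·1.0 = 0.5000
R = v/ω = 0.75/0.5 = 1.5000
x' = -1 + 1.5000·(sin 0.5000 − sin 0.0000) = -0.2809
y' = 0 − 1.5000·(cos 0.5000 − cos 0.0000) = 0.1836

(-0.2809, 0.1836, 0.5000)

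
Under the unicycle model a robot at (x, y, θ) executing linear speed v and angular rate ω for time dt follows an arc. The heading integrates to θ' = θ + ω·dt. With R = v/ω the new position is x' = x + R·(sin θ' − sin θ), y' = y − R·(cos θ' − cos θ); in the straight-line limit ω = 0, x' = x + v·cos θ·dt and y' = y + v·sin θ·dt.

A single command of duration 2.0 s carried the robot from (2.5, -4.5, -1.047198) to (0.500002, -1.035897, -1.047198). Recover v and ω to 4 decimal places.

v = -2.0000, ω = 0.0000

Δθ = -1.047198 − -1.047198 = 0.000000
ω = Δθ/dt = 0.000000/2.0 = 0.0000
ω = 0 → v = (Δx·cos θ + Δy·sin θ)/dt = -2.0000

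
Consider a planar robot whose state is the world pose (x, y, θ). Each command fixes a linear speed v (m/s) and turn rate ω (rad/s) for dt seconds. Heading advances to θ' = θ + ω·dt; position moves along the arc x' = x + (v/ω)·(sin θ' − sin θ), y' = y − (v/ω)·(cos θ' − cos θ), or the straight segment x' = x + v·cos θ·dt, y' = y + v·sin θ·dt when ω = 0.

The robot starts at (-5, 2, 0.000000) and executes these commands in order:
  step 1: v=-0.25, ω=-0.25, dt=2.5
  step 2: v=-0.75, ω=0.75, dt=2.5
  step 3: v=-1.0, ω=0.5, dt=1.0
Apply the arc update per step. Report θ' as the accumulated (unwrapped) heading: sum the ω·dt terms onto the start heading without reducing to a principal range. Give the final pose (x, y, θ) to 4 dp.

(-7.1892, 0.7063, 1.7500)

step 1: θ'=-0.6250 (R=1.0000) → pose (-5.5851, 2.1890, -0.6250)
step 2: θ'=1.2500 (R=-1.0000) → pose (-7.1192, 1.6934, 1.2500)
step 3: θ'=1.7500 (R=-2.0000) → pose (-7.1892, 0.7063, 1.7500)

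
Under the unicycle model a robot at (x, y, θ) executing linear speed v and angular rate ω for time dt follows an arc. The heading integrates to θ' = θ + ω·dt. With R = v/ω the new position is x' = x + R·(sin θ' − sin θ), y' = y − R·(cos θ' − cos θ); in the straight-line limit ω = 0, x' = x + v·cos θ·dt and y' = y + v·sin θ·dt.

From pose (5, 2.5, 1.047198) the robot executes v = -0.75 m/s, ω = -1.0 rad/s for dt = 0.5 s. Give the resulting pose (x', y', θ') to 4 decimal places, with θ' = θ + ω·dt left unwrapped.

(4.7407, 2.2345, 0.5472)

θ' = 1.0472 + -1.0·0.5 = 0.5472
R = v/ω = -0.75/-1.0 = 0.7500
x' = 5 + 0.7500·(sin 0.5472 − sin 1.0472) = 4.7407
y' = 2.5 − 0.7500·(cos 0.5472 − cos 1.0472) = 2.2345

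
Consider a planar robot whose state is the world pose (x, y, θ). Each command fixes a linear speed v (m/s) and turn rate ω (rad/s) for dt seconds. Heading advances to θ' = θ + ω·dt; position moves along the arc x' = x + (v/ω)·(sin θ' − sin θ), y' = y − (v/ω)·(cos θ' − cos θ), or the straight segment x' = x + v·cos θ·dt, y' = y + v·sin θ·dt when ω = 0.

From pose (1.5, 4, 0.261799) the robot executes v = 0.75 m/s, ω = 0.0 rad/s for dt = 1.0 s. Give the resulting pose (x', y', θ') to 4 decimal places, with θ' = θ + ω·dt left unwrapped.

(2.2244, 4.1941, 0.2618)

θ' = 0.2618 + 0.0·1.0 = 0.2618
ω = 0 → straight: x' = 1.5 + 0.75·cos(0.2618)·1.0 = 2.2244
y' = 4 + 0.75·sin(0.2618)·1.0 = 4.1941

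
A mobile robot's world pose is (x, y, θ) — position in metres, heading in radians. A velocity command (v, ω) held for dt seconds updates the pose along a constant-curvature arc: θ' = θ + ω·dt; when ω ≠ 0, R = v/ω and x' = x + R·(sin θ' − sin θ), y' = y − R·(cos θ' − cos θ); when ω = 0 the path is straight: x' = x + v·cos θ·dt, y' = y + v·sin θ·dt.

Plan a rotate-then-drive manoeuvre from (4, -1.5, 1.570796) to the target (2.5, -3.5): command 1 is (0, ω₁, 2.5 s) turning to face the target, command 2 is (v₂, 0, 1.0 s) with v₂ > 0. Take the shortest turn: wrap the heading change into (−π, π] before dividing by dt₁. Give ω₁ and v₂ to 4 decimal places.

heading to target = atan2(-3.5−-1.5, 2.5−4) = -2.2143
Δθ = wrap(-2.2143 − 1.5708) = 2.4981; ω₁ = Δθ/dt₁ = 0.9992
distance = √((2.5−4)² + (-3.5−-1.5)²) = 2.5000; v₂ = distance/dt₂ = 2.5000

ω₁ = 0.9992, v₂ = 2.5000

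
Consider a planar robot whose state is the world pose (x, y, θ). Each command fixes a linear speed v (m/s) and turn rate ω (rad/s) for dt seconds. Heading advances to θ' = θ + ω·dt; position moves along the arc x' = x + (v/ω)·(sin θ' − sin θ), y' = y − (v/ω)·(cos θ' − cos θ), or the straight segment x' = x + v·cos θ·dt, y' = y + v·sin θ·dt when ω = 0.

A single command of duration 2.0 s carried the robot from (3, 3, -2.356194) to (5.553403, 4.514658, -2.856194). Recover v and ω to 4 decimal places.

v = -1.5000, ω = -0.2500

Δθ = -2.856194 − -2.356194 = -0.500000
ω = Δθ/dt = -0.500000/2.0 = -0.2500
R = Δx/(sin θ' − sin θ) = 6.0000
v = R·ω = 6.0000·-0.2500 = -1.5000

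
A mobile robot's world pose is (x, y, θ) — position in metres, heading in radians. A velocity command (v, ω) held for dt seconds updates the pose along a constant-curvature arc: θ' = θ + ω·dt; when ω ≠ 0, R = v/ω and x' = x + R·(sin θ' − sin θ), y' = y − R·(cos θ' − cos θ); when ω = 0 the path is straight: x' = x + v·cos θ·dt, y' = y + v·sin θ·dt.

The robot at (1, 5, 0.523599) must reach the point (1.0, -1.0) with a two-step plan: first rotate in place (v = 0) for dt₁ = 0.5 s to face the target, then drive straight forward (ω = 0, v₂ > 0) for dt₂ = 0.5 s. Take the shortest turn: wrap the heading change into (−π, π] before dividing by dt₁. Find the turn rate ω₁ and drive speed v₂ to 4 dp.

ω₁ = -4.1888, v₂ = 12.0000

heading to target = atan2(-1−5, 1−1) = -1.5708
Δθ = wrap(-1.5708 − 0.5236) = -2.0944; ω₁ = Δθ/dt₁ = -4.1888
distance = √((1−1)² + (-1−5)²) = 6.0000; v₂ = distance/dt₂ = 12.0000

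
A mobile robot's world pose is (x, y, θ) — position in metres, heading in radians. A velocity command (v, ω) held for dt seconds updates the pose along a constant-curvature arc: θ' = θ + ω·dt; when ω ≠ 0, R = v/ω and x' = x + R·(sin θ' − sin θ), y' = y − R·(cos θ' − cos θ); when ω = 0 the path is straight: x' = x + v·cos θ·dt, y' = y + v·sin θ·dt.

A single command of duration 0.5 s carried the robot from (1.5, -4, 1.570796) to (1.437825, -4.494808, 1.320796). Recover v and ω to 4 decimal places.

v = -1.0000, ω = -0.5000

Δθ = 1.320796 − 1.570796 = -0.250000
ω = Δθ/dt = -0.250000/0.5 = -0.5000
R = −Δy/(cos θ' − cos θ) = 2.0000
v = R·ω = 2.0000·-0.5000 = -1.0000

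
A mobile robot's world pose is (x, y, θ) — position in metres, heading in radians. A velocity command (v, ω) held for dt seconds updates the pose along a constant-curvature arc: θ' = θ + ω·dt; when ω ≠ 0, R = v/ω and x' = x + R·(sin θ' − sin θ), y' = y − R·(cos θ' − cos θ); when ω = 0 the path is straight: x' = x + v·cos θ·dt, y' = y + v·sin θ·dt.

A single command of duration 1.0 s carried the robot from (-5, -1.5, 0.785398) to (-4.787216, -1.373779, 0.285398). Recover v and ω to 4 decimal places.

Δθ = 0.285398 − 0.785398 = -0.500000
ω = Δθ/dt = -0.500000/1.0 = -0.5000
R = Δx/(sin θ' − sin θ) = -0.5000
v = R·ω = -0.5000·-0.5000 = 0.2500

v = 0.2500, ω = -0.5000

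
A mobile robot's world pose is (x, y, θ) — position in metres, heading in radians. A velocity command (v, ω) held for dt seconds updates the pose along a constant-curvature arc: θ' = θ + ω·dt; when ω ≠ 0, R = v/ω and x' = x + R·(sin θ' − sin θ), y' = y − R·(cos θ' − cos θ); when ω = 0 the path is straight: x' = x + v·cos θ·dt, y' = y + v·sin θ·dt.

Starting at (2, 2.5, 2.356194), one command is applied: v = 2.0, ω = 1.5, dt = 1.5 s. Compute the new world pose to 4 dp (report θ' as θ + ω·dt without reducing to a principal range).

θ' = 2.3562 + 1.5·1.5 = 4.6062
R = v/ω = 2.0/1.5 = 1.3333
x' = 2 + 1.3333·(sin 4.6062 − sin 2.3562) = -0.2686
y' = 2.5 − 1.3333·(cos 4.6062 − cos 2.3562) = 1.6985

(-0.2686, 1.6985, 4.6062)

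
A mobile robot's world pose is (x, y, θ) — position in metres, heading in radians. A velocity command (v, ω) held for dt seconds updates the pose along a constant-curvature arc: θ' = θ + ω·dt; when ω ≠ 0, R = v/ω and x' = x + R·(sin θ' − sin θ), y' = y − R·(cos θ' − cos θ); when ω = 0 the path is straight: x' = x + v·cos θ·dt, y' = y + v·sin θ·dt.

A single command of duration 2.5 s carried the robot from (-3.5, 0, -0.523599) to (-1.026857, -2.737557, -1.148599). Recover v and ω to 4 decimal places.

v = 1.5000, ω = -0.2500

Δθ = -1.148599 − -0.523599 = -0.625000
ω = Δθ/dt = -0.625000/2.5 = -0.2500
R = −Δy/(cos θ' − cos θ) = -6.0000
v = R·ω = -6.0000·-0.2500 = 1.5000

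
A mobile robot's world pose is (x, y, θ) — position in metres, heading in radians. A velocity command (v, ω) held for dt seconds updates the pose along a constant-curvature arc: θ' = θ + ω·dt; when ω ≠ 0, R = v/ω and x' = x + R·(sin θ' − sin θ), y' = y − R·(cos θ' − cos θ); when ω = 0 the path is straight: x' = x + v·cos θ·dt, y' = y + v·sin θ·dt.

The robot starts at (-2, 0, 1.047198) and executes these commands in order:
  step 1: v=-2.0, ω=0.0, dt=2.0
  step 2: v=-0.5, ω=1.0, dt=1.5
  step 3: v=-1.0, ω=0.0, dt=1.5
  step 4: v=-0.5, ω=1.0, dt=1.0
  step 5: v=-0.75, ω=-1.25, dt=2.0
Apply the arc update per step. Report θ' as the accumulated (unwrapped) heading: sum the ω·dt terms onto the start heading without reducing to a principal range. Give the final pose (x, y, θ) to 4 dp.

(-1.3706, -5.8649, 1.0472)

step 1: θ'=1.0472 (straight) → pose (-4.0000, -3.4641, 1.0472)
step 2: θ'=2.5472 (R=-0.5000) → pose (-3.8470, -4.1283, 2.5472)
step 3: θ'=2.5472 (straight) → pose (-2.6043, -4.9684, 2.5472)
step 4: θ'=3.5472 (R=-0.5000) → pose (-2.1270, -5.0135, 3.5472)
step 5: θ'=1.0472 (R=0.6000) → pose (-1.3706, -5.8649, 1.0472)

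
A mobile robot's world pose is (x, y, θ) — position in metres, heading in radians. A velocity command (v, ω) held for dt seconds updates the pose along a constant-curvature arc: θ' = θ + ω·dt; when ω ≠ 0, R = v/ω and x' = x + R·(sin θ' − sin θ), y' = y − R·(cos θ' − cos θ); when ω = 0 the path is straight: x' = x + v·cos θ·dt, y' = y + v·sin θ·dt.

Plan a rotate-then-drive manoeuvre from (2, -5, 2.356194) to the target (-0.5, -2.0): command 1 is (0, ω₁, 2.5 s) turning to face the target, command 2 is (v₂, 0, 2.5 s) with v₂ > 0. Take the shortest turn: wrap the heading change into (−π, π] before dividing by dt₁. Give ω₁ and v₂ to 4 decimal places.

ω₁ = -0.0363, v₂ = 1.5620

heading to target = atan2(-2−-5, -0.5−2) = 2.2655
Δθ = wrap(2.2655 − 2.3562) = -0.0907; ω₁ = Δθ/dt₁ = -0.0363
distance = √((-0.5−2)² + (-2−-5)²) = 3.9051; v₂ = distance/dt₂ = 1.5620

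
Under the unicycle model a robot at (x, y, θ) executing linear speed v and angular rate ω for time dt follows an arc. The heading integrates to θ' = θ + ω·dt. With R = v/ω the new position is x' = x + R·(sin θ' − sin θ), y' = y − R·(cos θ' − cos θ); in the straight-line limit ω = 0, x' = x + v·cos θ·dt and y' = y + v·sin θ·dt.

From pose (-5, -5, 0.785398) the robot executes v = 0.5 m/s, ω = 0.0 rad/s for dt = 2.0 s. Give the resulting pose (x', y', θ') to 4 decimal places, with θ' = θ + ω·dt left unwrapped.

(-4.2929, -4.2929, 0.7854)

θ' = 0.7854 + 0.0·2.0 = 0.7854
ω = 0 → straight: x' = -5 + 0.5·cos(0.7854)·2.0 = -4.2929
y' = -5 + 0.5·sin(0.7854)·2.0 = -4.2929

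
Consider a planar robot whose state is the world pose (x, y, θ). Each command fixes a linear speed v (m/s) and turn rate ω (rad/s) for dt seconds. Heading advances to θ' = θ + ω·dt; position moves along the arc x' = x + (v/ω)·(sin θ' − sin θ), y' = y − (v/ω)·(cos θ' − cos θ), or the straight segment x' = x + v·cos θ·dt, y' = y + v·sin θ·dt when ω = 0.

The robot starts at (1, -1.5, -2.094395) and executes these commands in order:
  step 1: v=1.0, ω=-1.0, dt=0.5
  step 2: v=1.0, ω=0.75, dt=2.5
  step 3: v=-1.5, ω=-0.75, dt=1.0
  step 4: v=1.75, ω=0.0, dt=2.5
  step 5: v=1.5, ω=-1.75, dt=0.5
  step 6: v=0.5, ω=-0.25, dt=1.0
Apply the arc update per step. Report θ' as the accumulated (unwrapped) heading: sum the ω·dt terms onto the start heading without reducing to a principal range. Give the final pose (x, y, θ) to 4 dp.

(-0.3893, -8.0424, -2.5944)

step 1: θ'=-2.5944 (R=-1.0000) → pose (0.6543, -1.8540, -2.5944)
step 2: θ'=-0.7194 (R=1.3333) → pose (0.4694, -3.9956, -0.7194)
step 3: θ'=-1.4694 (R=2.0000) → pose (-0.2024, -2.6936, -1.4694)
step 4: θ'=-1.4694 (straight) → pose (0.2404, -7.0461, -1.4694)
step 5: θ'=-2.3444 (R=-0.8571) → pose (0.0009, -7.7318, -2.3444)
step 6: θ'=-2.5944 (R=-2.0000) → pose (-0.3893, -8.0424, -2.5944)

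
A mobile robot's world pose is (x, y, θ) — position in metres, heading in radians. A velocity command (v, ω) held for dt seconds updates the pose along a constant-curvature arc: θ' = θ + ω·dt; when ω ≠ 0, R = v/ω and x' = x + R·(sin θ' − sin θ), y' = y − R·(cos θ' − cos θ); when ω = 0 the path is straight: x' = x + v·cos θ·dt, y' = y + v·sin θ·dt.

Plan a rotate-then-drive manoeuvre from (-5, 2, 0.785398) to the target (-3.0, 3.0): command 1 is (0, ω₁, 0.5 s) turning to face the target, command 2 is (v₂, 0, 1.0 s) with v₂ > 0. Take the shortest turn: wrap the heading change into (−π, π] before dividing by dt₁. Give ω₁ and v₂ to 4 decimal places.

heading to target = atan2(3−2, -3−-5) = 0.4636
Δθ = wrap(0.4636 − 0.7854) = -0.3218; ω₁ = Δθ/dt₁ = -0.6435
distance = √((-3−-5)² + (3−2)²) = 2.2361; v₂ = distance/dt₂ = 2.2361

ω₁ = -0.6435, v₂ = 2.2361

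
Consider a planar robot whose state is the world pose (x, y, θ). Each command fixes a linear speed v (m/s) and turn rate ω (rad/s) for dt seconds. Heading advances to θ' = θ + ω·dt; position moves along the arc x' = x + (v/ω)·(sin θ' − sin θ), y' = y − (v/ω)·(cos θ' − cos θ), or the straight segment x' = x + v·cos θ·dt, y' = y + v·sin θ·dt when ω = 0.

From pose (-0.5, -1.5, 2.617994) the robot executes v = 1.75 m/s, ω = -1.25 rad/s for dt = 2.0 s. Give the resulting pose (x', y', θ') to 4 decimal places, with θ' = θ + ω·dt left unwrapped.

(0.0352, 1.1027, 0.1180)

θ' = 2.6180 + -1.25·2.0 = 0.1180
R = v/ω = 1.75/-1.25 = -1.4000
x' = -0.5 + -1.4000·(sin 0.1180 − sin 2.6180) = 0.0352
y' = -1.5 − -1.4000·(cos 0.1180 − cos 2.6180) = 1.1027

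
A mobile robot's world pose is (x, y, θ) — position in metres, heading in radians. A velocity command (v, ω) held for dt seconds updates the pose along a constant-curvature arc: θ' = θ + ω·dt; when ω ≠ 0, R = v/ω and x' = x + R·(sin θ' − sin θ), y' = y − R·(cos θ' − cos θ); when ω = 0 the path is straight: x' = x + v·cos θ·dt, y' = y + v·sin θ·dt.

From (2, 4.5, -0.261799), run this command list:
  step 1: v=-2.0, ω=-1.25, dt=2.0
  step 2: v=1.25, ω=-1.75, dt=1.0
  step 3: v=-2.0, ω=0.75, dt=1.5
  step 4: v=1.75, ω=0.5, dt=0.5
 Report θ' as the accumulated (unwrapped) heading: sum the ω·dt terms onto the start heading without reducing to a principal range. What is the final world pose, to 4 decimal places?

(1.9556, 6.1016, -3.1368)

step 1: θ'=-2.7618 (R=1.6000) → pose (1.8209, 7.5315, -2.7618)
step 2: θ'=-4.5118 (R=-0.7143) → pose (0.8562, 8.0525, -4.5118)
step 3: θ'=-3.3868 (R=-2.6667) → pose (2.8220, 5.9970, -3.3868)
step 4: θ'=-3.1368 (R=3.5000) → pose (1.9556, 6.1016, -3.1368)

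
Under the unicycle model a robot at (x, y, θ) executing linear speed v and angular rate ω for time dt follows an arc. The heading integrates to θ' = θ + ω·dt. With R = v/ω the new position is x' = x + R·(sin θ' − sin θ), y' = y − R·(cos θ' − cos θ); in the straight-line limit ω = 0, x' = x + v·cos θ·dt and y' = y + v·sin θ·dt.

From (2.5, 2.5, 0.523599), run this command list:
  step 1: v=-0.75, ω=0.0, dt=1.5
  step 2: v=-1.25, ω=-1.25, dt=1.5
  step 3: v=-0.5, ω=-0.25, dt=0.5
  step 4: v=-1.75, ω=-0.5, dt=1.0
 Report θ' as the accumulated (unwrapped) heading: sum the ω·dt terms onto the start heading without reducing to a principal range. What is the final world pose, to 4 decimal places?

step 1: θ'=0.5236 (straight) → pose (1.5257, 1.9375, 0.5236)
step 2: θ'=-1.3514 (R=1.0000) → pose (0.0497, 2.5859, -1.3514)
step 3: θ'=-1.4764 (R=2.0000) → pose (0.0107, 2.8327, -1.4764)
step 4: θ'=-1.9764 (R=3.5000) → pose (0.2790, 4.5436, -1.9764)

(0.2790, 4.5436, -1.9764)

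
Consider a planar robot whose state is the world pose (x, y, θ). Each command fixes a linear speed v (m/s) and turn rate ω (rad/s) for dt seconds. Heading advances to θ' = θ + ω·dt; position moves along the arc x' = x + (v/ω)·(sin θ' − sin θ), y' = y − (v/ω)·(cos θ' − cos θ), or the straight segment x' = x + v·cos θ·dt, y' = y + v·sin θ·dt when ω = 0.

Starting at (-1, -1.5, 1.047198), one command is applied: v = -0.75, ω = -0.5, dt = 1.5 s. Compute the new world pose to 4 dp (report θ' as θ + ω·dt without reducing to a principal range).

θ' = 1.0472 + -0.5·1.5 = 0.2972
R = v/ω = -0.75/-0.5 = 1.5000
x' = -1 + 1.5000·(sin 0.2972 − sin 1.0472) = -1.8598
y' = -1.5 − 1.5000·(cos 0.2972 − cos 1.0472) = -2.1842

(-1.8598, -2.1842, 0.2972)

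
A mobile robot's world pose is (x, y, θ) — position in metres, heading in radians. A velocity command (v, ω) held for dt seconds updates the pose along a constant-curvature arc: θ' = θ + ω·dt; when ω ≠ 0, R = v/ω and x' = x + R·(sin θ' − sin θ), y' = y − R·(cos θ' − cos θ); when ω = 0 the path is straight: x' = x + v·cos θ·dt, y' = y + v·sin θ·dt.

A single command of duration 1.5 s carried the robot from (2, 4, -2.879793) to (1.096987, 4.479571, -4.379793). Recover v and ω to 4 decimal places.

Δθ = -4.379793 − -2.879793 = -1.500000
ω = Δθ/dt = -1.500000/1.5 = -1.0000
R = Δx/(sin θ' − sin θ) = -0.7500
v = R·ω = -0.7500·-1.0000 = 0.7500

v = 0.7500, ω = -1.0000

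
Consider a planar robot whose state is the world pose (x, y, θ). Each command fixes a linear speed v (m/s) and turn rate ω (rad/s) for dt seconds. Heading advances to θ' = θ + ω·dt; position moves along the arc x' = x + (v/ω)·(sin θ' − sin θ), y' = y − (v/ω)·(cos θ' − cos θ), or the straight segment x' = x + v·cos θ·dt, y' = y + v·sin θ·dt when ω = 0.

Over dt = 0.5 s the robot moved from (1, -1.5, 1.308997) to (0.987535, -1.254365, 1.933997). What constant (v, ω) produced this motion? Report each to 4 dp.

v = 0.5000, ω = 1.2500

Δθ = 1.933997 − 1.308997 = 0.625000
ω = Δθ/dt = 0.625000/0.5 = 1.2500
R = −Δy/(cos θ' − cos θ) = 0.4000
v = R·ω = 0.4000·1.2500 = 0.5000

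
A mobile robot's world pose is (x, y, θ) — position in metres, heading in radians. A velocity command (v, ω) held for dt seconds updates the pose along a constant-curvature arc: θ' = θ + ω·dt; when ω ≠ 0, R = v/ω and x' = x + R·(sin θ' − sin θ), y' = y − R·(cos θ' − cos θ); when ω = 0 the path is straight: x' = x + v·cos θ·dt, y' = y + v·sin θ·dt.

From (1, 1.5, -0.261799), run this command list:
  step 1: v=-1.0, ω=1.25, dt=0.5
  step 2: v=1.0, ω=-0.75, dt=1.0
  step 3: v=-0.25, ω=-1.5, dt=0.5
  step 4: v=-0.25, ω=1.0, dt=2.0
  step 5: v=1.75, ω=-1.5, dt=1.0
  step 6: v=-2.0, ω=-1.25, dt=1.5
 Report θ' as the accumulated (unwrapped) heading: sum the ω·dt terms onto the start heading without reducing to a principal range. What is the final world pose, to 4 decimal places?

(2.5696, 4.3643, -2.5118)

step 1: θ'=0.3632 (R=-0.8000) → pose (0.5087, 1.4751, 0.3632)
step 2: θ'=-0.3868 (R=-1.3333) → pose (1.4854, 1.4635, -0.3868)
step 3: θ'=-1.1368 (R=0.1667) → pose (1.3970, 1.5478, -1.1368)
step 4: θ'=0.8632 (R=-0.2500) → pose (0.9802, 1.6052, 0.8632)
step 5: θ'=-0.6368 (R=-1.1667) → pose (2.5606, 1.7849, -0.6368)
step 6: θ'=-2.5118 (R=1.6000) → pose (2.5696, 4.3643, -2.5118)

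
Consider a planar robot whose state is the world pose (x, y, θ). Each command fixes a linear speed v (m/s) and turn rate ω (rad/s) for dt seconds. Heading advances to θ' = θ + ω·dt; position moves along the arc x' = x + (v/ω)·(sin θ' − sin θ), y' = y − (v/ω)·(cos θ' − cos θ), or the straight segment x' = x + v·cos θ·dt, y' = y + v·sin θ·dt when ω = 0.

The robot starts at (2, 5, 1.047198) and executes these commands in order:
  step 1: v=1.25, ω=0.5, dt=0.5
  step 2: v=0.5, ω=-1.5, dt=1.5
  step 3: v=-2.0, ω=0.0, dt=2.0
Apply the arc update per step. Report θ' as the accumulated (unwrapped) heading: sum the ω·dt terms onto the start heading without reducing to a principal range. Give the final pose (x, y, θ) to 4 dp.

step 1: θ'=1.2972 (R=2.5000) → pose (2.2419, 5.5745, 1.2972)
step 2: θ'=-0.9528 (R=-0.3333) → pose (2.8346, 5.6776, -0.9528)
step 3: θ'=-0.9528 (straight) → pose (0.5170, 8.9377, -0.9528)

(0.5170, 8.9377, -0.9528)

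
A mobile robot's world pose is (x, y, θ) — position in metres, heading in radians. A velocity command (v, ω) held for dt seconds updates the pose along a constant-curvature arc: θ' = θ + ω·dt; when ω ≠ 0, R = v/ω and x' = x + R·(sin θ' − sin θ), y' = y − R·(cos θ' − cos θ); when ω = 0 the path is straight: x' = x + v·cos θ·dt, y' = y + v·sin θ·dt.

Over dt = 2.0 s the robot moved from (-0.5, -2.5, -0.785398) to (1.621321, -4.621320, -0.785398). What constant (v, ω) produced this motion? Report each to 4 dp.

v = 1.5000, ω = 0.0000

Δθ = -0.785398 − -0.785398 = 0.000000
ω = Δθ/dt = 0.000000/2.0 = 0.0000
ω = 0 → v = (Δx·cos θ + Δy·sin θ)/dt = 1.5000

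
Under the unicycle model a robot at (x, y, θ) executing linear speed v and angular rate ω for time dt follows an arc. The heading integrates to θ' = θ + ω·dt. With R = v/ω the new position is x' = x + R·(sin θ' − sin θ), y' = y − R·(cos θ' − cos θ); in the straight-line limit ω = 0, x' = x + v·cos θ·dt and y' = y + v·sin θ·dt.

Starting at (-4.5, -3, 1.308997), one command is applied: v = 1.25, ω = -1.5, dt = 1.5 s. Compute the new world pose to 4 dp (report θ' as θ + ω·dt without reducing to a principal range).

(-3.0216, -2.7249, -0.9410)

θ' = 1.3090 + -1.5·1.5 = -0.9410
R = v/ω = 1.25/-1.5 = -0.8333
x' = -4.5 + -0.8333·(sin -0.9410 − sin 1.3090) = -3.0216
y' = -3 − -0.8333·(cos -0.9410 − cos 1.3090) = -2.7249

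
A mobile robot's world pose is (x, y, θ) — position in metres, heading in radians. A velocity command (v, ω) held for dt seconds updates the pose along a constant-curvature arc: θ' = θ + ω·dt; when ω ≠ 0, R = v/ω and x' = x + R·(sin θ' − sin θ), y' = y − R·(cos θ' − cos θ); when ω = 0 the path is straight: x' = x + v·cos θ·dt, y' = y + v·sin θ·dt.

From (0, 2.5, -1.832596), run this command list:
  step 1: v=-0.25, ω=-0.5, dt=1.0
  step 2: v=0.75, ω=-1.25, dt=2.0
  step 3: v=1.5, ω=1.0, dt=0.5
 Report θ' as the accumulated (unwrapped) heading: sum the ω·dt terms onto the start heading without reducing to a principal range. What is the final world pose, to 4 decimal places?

(-1.0047, 3.9378, -4.3326)

step 1: θ'=-2.3326 (R=0.5000) → pose (0.1212, 2.7157, -2.3326)
step 2: θ'=-4.8326 (R=-0.6000) → pose (-0.9087, 3.2018, -4.8326)
step 3: θ'=-4.3326 (R=1.5000) → pose (-1.0047, 3.9378, -4.3326)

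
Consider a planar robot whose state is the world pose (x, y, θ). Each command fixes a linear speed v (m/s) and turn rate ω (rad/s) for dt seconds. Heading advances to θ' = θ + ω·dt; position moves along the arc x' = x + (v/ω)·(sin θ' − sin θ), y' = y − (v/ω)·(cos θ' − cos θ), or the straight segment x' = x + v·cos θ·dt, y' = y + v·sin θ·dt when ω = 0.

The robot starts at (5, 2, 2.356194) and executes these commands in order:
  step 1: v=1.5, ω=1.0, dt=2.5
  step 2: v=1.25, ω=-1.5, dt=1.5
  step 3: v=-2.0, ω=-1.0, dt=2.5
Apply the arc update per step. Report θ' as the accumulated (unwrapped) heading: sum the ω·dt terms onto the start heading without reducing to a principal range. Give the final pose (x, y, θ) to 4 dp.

(0.3966, -3.8206, 0.1062)

step 1: θ'=4.8562 (R=1.5000) → pose (2.4548, 0.7244, 4.8562)
step 2: θ'=2.6062 (R=-0.8333) → pose (1.2049, -0.1118, 2.6062)
step 3: θ'=0.1062 (R=2.0000) → pose (0.3966, -3.8206, 0.1062)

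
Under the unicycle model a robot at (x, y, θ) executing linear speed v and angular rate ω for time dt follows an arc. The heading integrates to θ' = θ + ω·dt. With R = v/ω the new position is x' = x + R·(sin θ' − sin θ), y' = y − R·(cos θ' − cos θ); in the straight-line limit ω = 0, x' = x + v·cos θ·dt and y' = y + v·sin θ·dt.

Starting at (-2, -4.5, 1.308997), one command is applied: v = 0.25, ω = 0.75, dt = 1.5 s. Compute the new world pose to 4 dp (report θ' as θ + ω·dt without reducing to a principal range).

(-2.1053, -4.1604, 2.4340)

θ' = 1.3090 + 0.75·1.5 = 2.4340
R = v/ω = 0.25/0.75 = 0.3333
x' = -2 + 0.3333·(sin 2.4340 − sin 1.3090) = -2.1053
y' = -4.5 − 0.3333·(cos 2.4340 − cos 1.3090) = -4.1604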